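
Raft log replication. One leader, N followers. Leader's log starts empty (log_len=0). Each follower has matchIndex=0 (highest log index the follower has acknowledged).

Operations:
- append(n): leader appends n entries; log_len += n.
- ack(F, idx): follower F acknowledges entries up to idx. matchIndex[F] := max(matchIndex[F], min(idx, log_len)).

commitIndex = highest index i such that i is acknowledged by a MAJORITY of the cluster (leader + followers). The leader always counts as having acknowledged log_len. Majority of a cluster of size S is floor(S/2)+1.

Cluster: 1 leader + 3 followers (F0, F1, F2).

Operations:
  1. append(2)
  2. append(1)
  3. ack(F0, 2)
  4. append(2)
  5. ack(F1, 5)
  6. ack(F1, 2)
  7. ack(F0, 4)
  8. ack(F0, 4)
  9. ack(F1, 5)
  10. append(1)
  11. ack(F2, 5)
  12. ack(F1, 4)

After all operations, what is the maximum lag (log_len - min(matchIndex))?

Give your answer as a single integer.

Op 1: append 2 -> log_len=2
Op 2: append 1 -> log_len=3
Op 3: F0 acks idx 2 -> match: F0=2 F1=0 F2=0; commitIndex=0
Op 4: append 2 -> log_len=5
Op 5: F1 acks idx 5 -> match: F0=2 F1=5 F2=0; commitIndex=2
Op 6: F1 acks idx 2 -> match: F0=2 F1=5 F2=0; commitIndex=2
Op 7: F0 acks idx 4 -> match: F0=4 F1=5 F2=0; commitIndex=4
Op 8: F0 acks idx 4 -> match: F0=4 F1=5 F2=0; commitIndex=4
Op 9: F1 acks idx 5 -> match: F0=4 F1=5 F2=0; commitIndex=4
Op 10: append 1 -> log_len=6
Op 11: F2 acks idx 5 -> match: F0=4 F1=5 F2=5; commitIndex=5
Op 12: F1 acks idx 4 -> match: F0=4 F1=5 F2=5; commitIndex=5

Answer: 2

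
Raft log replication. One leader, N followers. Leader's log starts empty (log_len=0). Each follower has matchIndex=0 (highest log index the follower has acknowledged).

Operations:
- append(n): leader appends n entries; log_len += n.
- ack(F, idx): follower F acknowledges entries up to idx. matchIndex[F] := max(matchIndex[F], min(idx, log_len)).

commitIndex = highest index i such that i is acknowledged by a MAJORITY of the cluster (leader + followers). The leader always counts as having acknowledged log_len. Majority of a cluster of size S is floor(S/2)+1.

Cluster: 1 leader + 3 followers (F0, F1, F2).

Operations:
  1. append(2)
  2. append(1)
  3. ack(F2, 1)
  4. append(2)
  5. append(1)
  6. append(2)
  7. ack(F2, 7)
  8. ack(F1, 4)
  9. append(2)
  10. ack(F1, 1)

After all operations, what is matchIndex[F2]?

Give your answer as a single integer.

Op 1: append 2 -> log_len=2
Op 2: append 1 -> log_len=3
Op 3: F2 acks idx 1 -> match: F0=0 F1=0 F2=1; commitIndex=0
Op 4: append 2 -> log_len=5
Op 5: append 1 -> log_len=6
Op 6: append 2 -> log_len=8
Op 7: F2 acks idx 7 -> match: F0=0 F1=0 F2=7; commitIndex=0
Op 8: F1 acks idx 4 -> match: F0=0 F1=4 F2=7; commitIndex=4
Op 9: append 2 -> log_len=10
Op 10: F1 acks idx 1 -> match: F0=0 F1=4 F2=7; commitIndex=4

Answer: 7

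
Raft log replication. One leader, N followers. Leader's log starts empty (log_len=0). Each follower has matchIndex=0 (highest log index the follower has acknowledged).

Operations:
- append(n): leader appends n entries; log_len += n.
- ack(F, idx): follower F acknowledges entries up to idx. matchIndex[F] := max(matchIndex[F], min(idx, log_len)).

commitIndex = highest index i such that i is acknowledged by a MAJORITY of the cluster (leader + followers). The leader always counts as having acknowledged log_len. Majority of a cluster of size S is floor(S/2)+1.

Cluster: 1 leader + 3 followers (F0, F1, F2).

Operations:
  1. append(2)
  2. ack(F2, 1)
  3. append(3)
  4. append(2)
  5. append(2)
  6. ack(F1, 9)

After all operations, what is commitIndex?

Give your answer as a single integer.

Op 1: append 2 -> log_len=2
Op 2: F2 acks idx 1 -> match: F0=0 F1=0 F2=1; commitIndex=0
Op 3: append 3 -> log_len=5
Op 4: append 2 -> log_len=7
Op 5: append 2 -> log_len=9
Op 6: F1 acks idx 9 -> match: F0=0 F1=9 F2=1; commitIndex=1

Answer: 1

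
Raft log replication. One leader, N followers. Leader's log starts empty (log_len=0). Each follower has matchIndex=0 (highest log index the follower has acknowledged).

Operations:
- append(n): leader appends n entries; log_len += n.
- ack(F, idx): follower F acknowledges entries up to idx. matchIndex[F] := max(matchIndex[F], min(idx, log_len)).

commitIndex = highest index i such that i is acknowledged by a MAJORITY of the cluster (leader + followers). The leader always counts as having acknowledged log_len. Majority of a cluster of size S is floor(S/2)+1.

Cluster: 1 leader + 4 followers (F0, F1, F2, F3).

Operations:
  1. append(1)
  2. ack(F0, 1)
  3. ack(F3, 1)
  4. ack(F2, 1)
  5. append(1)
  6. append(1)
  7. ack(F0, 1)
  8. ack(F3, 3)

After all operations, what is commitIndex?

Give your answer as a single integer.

Op 1: append 1 -> log_len=1
Op 2: F0 acks idx 1 -> match: F0=1 F1=0 F2=0 F3=0; commitIndex=0
Op 3: F3 acks idx 1 -> match: F0=1 F1=0 F2=0 F3=1; commitIndex=1
Op 4: F2 acks idx 1 -> match: F0=1 F1=0 F2=1 F3=1; commitIndex=1
Op 5: append 1 -> log_len=2
Op 6: append 1 -> log_len=3
Op 7: F0 acks idx 1 -> match: F0=1 F1=0 F2=1 F3=1; commitIndex=1
Op 8: F3 acks idx 3 -> match: F0=1 F1=0 F2=1 F3=3; commitIndex=1

Answer: 1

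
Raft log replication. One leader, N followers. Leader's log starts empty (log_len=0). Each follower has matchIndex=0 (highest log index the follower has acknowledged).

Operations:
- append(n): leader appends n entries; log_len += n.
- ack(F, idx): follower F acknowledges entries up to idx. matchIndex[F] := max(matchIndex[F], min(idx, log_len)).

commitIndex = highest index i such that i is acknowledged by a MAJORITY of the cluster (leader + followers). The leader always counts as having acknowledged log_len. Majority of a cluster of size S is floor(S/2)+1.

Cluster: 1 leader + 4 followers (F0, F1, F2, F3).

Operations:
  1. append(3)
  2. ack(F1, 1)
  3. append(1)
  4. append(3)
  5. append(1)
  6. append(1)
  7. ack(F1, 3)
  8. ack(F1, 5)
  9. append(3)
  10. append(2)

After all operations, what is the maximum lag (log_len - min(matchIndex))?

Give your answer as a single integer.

Op 1: append 3 -> log_len=3
Op 2: F1 acks idx 1 -> match: F0=0 F1=1 F2=0 F3=0; commitIndex=0
Op 3: append 1 -> log_len=4
Op 4: append 3 -> log_len=7
Op 5: append 1 -> log_len=8
Op 6: append 1 -> log_len=9
Op 7: F1 acks idx 3 -> match: F0=0 F1=3 F2=0 F3=0; commitIndex=0
Op 8: F1 acks idx 5 -> match: F0=0 F1=5 F2=0 F3=0; commitIndex=0
Op 9: append 3 -> log_len=12
Op 10: append 2 -> log_len=14

Answer: 14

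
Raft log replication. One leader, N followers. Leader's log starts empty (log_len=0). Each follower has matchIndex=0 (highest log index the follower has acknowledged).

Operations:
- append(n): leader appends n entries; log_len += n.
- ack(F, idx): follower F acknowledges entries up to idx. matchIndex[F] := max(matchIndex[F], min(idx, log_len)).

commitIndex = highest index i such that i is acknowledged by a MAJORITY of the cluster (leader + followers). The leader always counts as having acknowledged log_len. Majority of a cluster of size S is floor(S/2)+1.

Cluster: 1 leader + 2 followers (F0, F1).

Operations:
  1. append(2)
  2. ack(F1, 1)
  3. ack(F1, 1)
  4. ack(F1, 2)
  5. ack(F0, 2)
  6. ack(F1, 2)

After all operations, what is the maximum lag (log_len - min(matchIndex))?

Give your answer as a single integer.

Answer: 0

Derivation:
Op 1: append 2 -> log_len=2
Op 2: F1 acks idx 1 -> match: F0=0 F1=1; commitIndex=1
Op 3: F1 acks idx 1 -> match: F0=0 F1=1; commitIndex=1
Op 4: F1 acks idx 2 -> match: F0=0 F1=2; commitIndex=2
Op 5: F0 acks idx 2 -> match: F0=2 F1=2; commitIndex=2
Op 6: F1 acks idx 2 -> match: F0=2 F1=2; commitIndex=2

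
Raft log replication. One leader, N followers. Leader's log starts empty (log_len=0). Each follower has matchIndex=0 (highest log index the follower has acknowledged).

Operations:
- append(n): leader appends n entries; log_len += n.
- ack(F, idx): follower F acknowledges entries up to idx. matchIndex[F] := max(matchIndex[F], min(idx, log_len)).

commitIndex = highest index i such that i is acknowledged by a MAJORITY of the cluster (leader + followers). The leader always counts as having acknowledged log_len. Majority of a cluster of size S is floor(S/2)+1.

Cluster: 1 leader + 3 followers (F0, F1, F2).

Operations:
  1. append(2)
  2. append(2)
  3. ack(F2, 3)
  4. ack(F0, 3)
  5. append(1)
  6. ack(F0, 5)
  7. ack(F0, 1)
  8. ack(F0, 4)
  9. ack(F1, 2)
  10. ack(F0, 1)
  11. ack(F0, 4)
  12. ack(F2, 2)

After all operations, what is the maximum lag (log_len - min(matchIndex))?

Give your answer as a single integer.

Answer: 3

Derivation:
Op 1: append 2 -> log_len=2
Op 2: append 2 -> log_len=4
Op 3: F2 acks idx 3 -> match: F0=0 F1=0 F2=3; commitIndex=0
Op 4: F0 acks idx 3 -> match: F0=3 F1=0 F2=3; commitIndex=3
Op 5: append 1 -> log_len=5
Op 6: F0 acks idx 5 -> match: F0=5 F1=0 F2=3; commitIndex=3
Op 7: F0 acks idx 1 -> match: F0=5 F1=0 F2=3; commitIndex=3
Op 8: F0 acks idx 4 -> match: F0=5 F1=0 F2=3; commitIndex=3
Op 9: F1 acks idx 2 -> match: F0=5 F1=2 F2=3; commitIndex=3
Op 10: F0 acks idx 1 -> match: F0=5 F1=2 F2=3; commitIndex=3
Op 11: F0 acks idx 4 -> match: F0=5 F1=2 F2=3; commitIndex=3
Op 12: F2 acks idx 2 -> match: F0=5 F1=2 F2=3; commitIndex=3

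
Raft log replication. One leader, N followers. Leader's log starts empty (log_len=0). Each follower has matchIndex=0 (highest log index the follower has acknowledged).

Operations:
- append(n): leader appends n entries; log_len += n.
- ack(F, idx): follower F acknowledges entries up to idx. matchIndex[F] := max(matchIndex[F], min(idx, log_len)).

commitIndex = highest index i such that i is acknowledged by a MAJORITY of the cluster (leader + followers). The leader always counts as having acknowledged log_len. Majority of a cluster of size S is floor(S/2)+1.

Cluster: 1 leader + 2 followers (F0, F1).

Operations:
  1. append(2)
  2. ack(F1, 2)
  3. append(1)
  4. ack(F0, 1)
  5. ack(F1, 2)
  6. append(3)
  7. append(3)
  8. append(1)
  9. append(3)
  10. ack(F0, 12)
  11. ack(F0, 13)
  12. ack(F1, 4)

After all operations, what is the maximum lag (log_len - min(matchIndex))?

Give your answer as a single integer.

Op 1: append 2 -> log_len=2
Op 2: F1 acks idx 2 -> match: F0=0 F1=2; commitIndex=2
Op 3: append 1 -> log_len=3
Op 4: F0 acks idx 1 -> match: F0=1 F1=2; commitIndex=2
Op 5: F1 acks idx 2 -> match: F0=1 F1=2; commitIndex=2
Op 6: append 3 -> log_len=6
Op 7: append 3 -> log_len=9
Op 8: append 1 -> log_len=10
Op 9: append 3 -> log_len=13
Op 10: F0 acks idx 12 -> match: F0=12 F1=2; commitIndex=12
Op 11: F0 acks idx 13 -> match: F0=13 F1=2; commitIndex=13
Op 12: F1 acks idx 4 -> match: F0=13 F1=4; commitIndex=13

Answer: 9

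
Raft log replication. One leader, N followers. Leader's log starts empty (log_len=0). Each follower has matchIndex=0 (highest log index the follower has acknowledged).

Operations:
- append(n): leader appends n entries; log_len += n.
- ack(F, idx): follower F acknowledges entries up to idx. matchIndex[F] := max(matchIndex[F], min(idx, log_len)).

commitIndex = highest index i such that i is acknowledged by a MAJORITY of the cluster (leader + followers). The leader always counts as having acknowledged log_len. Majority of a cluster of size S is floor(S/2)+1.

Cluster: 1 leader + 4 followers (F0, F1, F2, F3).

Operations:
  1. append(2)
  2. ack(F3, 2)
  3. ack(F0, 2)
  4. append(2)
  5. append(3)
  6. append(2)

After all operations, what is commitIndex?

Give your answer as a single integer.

Op 1: append 2 -> log_len=2
Op 2: F3 acks idx 2 -> match: F0=0 F1=0 F2=0 F3=2; commitIndex=0
Op 3: F0 acks idx 2 -> match: F0=2 F1=0 F2=0 F3=2; commitIndex=2
Op 4: append 2 -> log_len=4
Op 5: append 3 -> log_len=7
Op 6: append 2 -> log_len=9

Answer: 2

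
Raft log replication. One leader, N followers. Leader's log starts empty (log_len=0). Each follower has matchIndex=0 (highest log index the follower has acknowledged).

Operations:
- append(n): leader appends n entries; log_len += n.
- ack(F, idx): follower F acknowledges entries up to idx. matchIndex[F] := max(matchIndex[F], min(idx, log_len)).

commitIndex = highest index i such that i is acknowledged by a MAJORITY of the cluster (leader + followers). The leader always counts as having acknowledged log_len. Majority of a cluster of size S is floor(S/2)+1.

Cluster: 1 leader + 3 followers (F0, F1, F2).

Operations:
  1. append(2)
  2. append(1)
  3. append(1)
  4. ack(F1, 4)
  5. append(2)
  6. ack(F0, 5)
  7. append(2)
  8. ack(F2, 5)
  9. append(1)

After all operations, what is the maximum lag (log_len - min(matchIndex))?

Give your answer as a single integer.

Op 1: append 2 -> log_len=2
Op 2: append 1 -> log_len=3
Op 3: append 1 -> log_len=4
Op 4: F1 acks idx 4 -> match: F0=0 F1=4 F2=0; commitIndex=0
Op 5: append 2 -> log_len=6
Op 6: F0 acks idx 5 -> match: F0=5 F1=4 F2=0; commitIndex=4
Op 7: append 2 -> log_len=8
Op 8: F2 acks idx 5 -> match: F0=5 F1=4 F2=5; commitIndex=5
Op 9: append 1 -> log_len=9

Answer: 5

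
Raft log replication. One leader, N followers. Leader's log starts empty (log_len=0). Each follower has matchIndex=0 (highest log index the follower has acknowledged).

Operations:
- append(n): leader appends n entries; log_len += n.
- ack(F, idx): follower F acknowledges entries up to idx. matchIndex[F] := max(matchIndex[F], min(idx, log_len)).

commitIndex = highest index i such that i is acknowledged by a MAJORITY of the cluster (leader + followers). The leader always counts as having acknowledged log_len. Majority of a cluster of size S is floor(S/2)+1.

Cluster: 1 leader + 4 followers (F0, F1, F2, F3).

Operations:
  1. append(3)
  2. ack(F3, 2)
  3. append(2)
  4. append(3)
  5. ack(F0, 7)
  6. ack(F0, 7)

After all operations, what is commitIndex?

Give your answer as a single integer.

Op 1: append 3 -> log_len=3
Op 2: F3 acks idx 2 -> match: F0=0 F1=0 F2=0 F3=2; commitIndex=0
Op 3: append 2 -> log_len=5
Op 4: append 3 -> log_len=8
Op 5: F0 acks idx 7 -> match: F0=7 F1=0 F2=0 F3=2; commitIndex=2
Op 6: F0 acks idx 7 -> match: F0=7 F1=0 F2=0 F3=2; commitIndex=2

Answer: 2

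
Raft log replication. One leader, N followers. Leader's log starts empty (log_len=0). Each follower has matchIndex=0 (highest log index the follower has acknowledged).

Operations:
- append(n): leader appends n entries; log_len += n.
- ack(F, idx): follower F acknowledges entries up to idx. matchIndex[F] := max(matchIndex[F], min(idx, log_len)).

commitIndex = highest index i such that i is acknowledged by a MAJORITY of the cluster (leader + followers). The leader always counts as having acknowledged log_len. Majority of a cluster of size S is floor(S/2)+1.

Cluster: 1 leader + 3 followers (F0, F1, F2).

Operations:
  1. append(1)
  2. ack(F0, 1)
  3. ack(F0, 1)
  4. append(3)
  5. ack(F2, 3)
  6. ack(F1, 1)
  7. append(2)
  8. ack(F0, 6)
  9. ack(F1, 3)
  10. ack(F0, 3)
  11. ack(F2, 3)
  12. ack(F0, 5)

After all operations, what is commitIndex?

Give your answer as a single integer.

Answer: 3

Derivation:
Op 1: append 1 -> log_len=1
Op 2: F0 acks idx 1 -> match: F0=1 F1=0 F2=0; commitIndex=0
Op 3: F0 acks idx 1 -> match: F0=1 F1=0 F2=0; commitIndex=0
Op 4: append 3 -> log_len=4
Op 5: F2 acks idx 3 -> match: F0=1 F1=0 F2=3; commitIndex=1
Op 6: F1 acks idx 1 -> match: F0=1 F1=1 F2=3; commitIndex=1
Op 7: append 2 -> log_len=6
Op 8: F0 acks idx 6 -> match: F0=6 F1=1 F2=3; commitIndex=3
Op 9: F1 acks idx 3 -> match: F0=6 F1=3 F2=3; commitIndex=3
Op 10: F0 acks idx 3 -> match: F0=6 F1=3 F2=3; commitIndex=3
Op 11: F2 acks idx 3 -> match: F0=6 F1=3 F2=3; commitIndex=3
Op 12: F0 acks idx 5 -> match: F0=6 F1=3 F2=3; commitIndex=3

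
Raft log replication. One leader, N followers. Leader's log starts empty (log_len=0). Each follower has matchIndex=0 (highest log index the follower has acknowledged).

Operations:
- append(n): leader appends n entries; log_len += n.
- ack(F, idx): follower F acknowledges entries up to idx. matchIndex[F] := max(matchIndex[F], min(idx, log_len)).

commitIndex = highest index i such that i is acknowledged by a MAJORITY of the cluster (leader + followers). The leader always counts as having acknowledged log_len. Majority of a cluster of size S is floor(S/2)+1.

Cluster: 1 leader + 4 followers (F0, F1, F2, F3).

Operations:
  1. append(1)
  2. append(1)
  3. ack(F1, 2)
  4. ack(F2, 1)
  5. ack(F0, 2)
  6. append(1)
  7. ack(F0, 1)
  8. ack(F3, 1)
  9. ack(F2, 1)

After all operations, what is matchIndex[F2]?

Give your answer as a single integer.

Op 1: append 1 -> log_len=1
Op 2: append 1 -> log_len=2
Op 3: F1 acks idx 2 -> match: F0=0 F1=2 F2=0 F3=0; commitIndex=0
Op 4: F2 acks idx 1 -> match: F0=0 F1=2 F2=1 F3=0; commitIndex=1
Op 5: F0 acks idx 2 -> match: F0=2 F1=2 F2=1 F3=0; commitIndex=2
Op 6: append 1 -> log_len=3
Op 7: F0 acks idx 1 -> match: F0=2 F1=2 F2=1 F3=0; commitIndex=2
Op 8: F3 acks idx 1 -> match: F0=2 F1=2 F2=1 F3=1; commitIndex=2
Op 9: F2 acks idx 1 -> match: F0=2 F1=2 F2=1 F3=1; commitIndex=2

Answer: 1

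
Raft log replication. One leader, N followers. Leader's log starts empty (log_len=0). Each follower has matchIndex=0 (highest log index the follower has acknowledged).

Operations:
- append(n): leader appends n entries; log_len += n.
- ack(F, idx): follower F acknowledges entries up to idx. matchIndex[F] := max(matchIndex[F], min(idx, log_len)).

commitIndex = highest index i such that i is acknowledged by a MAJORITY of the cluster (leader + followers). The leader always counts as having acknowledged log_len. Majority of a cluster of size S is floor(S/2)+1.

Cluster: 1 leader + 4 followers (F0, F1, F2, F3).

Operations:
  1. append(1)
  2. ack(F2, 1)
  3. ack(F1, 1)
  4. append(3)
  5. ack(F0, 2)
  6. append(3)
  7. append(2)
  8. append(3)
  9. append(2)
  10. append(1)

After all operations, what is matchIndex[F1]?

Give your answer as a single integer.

Answer: 1

Derivation:
Op 1: append 1 -> log_len=1
Op 2: F2 acks idx 1 -> match: F0=0 F1=0 F2=1 F3=0; commitIndex=0
Op 3: F1 acks idx 1 -> match: F0=0 F1=1 F2=1 F3=0; commitIndex=1
Op 4: append 3 -> log_len=4
Op 5: F0 acks idx 2 -> match: F0=2 F1=1 F2=1 F3=0; commitIndex=1
Op 6: append 3 -> log_len=7
Op 7: append 2 -> log_len=9
Op 8: append 3 -> log_len=12
Op 9: append 2 -> log_len=14
Op 10: append 1 -> log_len=15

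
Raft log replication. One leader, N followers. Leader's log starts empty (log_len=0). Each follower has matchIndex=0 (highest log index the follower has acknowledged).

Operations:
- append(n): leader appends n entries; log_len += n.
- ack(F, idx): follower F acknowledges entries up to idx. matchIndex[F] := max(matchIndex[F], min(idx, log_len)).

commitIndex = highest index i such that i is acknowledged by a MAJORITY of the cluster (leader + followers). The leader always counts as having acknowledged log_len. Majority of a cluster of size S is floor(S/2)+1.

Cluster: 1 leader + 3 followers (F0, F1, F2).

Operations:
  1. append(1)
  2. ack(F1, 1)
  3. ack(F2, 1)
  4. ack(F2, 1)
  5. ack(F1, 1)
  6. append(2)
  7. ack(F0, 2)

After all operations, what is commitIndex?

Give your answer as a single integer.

Op 1: append 1 -> log_len=1
Op 2: F1 acks idx 1 -> match: F0=0 F1=1 F2=0; commitIndex=0
Op 3: F2 acks idx 1 -> match: F0=0 F1=1 F2=1; commitIndex=1
Op 4: F2 acks idx 1 -> match: F0=0 F1=1 F2=1; commitIndex=1
Op 5: F1 acks idx 1 -> match: F0=0 F1=1 F2=1; commitIndex=1
Op 6: append 2 -> log_len=3
Op 7: F0 acks idx 2 -> match: F0=2 F1=1 F2=1; commitIndex=1

Answer: 1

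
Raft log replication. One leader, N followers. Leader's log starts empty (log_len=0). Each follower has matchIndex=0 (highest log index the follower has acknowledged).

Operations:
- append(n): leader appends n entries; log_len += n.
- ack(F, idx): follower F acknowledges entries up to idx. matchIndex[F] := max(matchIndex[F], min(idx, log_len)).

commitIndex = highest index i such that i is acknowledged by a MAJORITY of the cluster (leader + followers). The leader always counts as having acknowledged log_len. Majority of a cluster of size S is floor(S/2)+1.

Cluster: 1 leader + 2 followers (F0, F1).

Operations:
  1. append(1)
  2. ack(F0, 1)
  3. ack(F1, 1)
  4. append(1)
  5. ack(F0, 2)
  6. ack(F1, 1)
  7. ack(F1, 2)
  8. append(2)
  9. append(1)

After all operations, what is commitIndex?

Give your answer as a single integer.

Answer: 2

Derivation:
Op 1: append 1 -> log_len=1
Op 2: F0 acks idx 1 -> match: F0=1 F1=0; commitIndex=1
Op 3: F1 acks idx 1 -> match: F0=1 F1=1; commitIndex=1
Op 4: append 1 -> log_len=2
Op 5: F0 acks idx 2 -> match: F0=2 F1=1; commitIndex=2
Op 6: F1 acks idx 1 -> match: F0=2 F1=1; commitIndex=2
Op 7: F1 acks idx 2 -> match: F0=2 F1=2; commitIndex=2
Op 8: append 2 -> log_len=4
Op 9: append 1 -> log_len=5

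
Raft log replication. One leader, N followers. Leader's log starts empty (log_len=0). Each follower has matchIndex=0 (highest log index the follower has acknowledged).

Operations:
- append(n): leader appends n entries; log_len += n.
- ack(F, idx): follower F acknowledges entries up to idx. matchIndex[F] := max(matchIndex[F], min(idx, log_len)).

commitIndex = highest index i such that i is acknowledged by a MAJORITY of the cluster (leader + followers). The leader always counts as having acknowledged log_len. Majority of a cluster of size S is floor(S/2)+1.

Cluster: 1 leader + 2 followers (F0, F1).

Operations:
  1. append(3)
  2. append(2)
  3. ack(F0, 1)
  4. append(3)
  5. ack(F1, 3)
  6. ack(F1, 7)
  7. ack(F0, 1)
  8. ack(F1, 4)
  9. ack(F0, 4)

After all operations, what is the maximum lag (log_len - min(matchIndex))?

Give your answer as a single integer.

Answer: 4

Derivation:
Op 1: append 3 -> log_len=3
Op 2: append 2 -> log_len=5
Op 3: F0 acks idx 1 -> match: F0=1 F1=0; commitIndex=1
Op 4: append 3 -> log_len=8
Op 5: F1 acks idx 3 -> match: F0=1 F1=3; commitIndex=3
Op 6: F1 acks idx 7 -> match: F0=1 F1=7; commitIndex=7
Op 7: F0 acks idx 1 -> match: F0=1 F1=7; commitIndex=7
Op 8: F1 acks idx 4 -> match: F0=1 F1=7; commitIndex=7
Op 9: F0 acks idx 4 -> match: F0=4 F1=7; commitIndex=7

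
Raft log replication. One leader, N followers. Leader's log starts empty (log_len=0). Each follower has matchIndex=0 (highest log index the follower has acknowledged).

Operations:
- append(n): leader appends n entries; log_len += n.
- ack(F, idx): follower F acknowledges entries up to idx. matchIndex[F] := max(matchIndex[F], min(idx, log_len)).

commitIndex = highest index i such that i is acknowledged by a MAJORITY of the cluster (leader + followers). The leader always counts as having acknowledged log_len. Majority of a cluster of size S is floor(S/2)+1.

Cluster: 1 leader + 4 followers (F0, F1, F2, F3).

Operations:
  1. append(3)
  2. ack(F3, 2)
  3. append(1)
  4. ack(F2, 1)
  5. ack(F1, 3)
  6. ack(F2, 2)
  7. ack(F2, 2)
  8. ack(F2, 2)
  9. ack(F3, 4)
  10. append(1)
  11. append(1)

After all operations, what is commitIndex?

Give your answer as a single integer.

Answer: 3

Derivation:
Op 1: append 3 -> log_len=3
Op 2: F3 acks idx 2 -> match: F0=0 F1=0 F2=0 F3=2; commitIndex=0
Op 3: append 1 -> log_len=4
Op 4: F2 acks idx 1 -> match: F0=0 F1=0 F2=1 F3=2; commitIndex=1
Op 5: F1 acks idx 3 -> match: F0=0 F1=3 F2=1 F3=2; commitIndex=2
Op 6: F2 acks idx 2 -> match: F0=0 F1=3 F2=2 F3=2; commitIndex=2
Op 7: F2 acks idx 2 -> match: F0=0 F1=3 F2=2 F3=2; commitIndex=2
Op 8: F2 acks idx 2 -> match: F0=0 F1=3 F2=2 F3=2; commitIndex=2
Op 9: F3 acks idx 4 -> match: F0=0 F1=3 F2=2 F3=4; commitIndex=3
Op 10: append 1 -> log_len=5
Op 11: append 1 -> log_len=6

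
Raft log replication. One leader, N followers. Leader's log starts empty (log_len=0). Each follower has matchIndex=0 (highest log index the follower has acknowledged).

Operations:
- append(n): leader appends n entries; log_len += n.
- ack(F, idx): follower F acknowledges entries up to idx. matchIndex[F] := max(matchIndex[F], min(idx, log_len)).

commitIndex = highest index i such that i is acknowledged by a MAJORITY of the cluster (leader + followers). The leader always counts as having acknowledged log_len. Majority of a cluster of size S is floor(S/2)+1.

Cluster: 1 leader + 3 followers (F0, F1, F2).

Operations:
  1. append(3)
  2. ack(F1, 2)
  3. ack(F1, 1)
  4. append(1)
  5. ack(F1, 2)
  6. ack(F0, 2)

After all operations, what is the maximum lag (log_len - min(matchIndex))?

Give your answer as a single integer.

Answer: 4

Derivation:
Op 1: append 3 -> log_len=3
Op 2: F1 acks idx 2 -> match: F0=0 F1=2 F2=0; commitIndex=0
Op 3: F1 acks idx 1 -> match: F0=0 F1=2 F2=0; commitIndex=0
Op 4: append 1 -> log_len=4
Op 5: F1 acks idx 2 -> match: F0=0 F1=2 F2=0; commitIndex=0
Op 6: F0 acks idx 2 -> match: F0=2 F1=2 F2=0; commitIndex=2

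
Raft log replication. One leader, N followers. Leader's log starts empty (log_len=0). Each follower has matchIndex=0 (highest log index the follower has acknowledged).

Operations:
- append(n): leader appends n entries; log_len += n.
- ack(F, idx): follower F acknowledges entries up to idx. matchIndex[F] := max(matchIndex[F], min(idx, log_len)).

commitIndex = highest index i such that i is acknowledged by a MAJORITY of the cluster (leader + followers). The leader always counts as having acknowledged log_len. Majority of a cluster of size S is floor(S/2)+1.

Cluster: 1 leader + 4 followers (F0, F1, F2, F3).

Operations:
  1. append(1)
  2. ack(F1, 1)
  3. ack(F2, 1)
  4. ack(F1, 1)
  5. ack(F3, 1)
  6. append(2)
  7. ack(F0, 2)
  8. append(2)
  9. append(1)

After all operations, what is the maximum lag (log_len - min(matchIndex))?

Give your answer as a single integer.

Answer: 5

Derivation:
Op 1: append 1 -> log_len=1
Op 2: F1 acks idx 1 -> match: F0=0 F1=1 F2=0 F3=0; commitIndex=0
Op 3: F2 acks idx 1 -> match: F0=0 F1=1 F2=1 F3=0; commitIndex=1
Op 4: F1 acks idx 1 -> match: F0=0 F1=1 F2=1 F3=0; commitIndex=1
Op 5: F3 acks idx 1 -> match: F0=0 F1=1 F2=1 F3=1; commitIndex=1
Op 6: append 2 -> log_len=3
Op 7: F0 acks idx 2 -> match: F0=2 F1=1 F2=1 F3=1; commitIndex=1
Op 8: append 2 -> log_len=5
Op 9: append 1 -> log_len=6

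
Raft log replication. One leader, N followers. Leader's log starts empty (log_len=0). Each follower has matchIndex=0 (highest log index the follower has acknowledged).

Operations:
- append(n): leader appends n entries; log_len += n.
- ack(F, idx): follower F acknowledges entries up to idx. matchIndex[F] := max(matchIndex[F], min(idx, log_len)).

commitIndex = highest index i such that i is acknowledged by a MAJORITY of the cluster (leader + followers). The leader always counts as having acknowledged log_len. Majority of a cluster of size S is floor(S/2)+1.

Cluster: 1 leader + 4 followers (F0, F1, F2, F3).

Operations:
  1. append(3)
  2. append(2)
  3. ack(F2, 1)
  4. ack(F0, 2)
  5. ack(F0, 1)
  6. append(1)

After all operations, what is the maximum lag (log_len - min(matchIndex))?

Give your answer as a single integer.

Op 1: append 3 -> log_len=3
Op 2: append 2 -> log_len=5
Op 3: F2 acks idx 1 -> match: F0=0 F1=0 F2=1 F3=0; commitIndex=0
Op 4: F0 acks idx 2 -> match: F0=2 F1=0 F2=1 F3=0; commitIndex=1
Op 5: F0 acks idx 1 -> match: F0=2 F1=0 F2=1 F3=0; commitIndex=1
Op 6: append 1 -> log_len=6

Answer: 6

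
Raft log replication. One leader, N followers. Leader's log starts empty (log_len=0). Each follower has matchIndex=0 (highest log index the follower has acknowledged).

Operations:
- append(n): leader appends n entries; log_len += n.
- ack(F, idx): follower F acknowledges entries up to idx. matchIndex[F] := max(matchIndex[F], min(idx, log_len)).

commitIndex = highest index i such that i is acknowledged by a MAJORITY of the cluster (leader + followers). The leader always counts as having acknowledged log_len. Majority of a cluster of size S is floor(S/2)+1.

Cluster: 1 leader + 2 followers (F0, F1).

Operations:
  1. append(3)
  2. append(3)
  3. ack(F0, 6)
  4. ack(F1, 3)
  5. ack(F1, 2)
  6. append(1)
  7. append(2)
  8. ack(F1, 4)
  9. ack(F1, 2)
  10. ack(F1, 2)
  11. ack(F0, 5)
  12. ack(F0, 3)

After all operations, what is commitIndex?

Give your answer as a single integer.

Answer: 6

Derivation:
Op 1: append 3 -> log_len=3
Op 2: append 3 -> log_len=6
Op 3: F0 acks idx 6 -> match: F0=6 F1=0; commitIndex=6
Op 4: F1 acks idx 3 -> match: F0=6 F1=3; commitIndex=6
Op 5: F1 acks idx 2 -> match: F0=6 F1=3; commitIndex=6
Op 6: append 1 -> log_len=7
Op 7: append 2 -> log_len=9
Op 8: F1 acks idx 4 -> match: F0=6 F1=4; commitIndex=6
Op 9: F1 acks idx 2 -> match: F0=6 F1=4; commitIndex=6
Op 10: F1 acks idx 2 -> match: F0=6 F1=4; commitIndex=6
Op 11: F0 acks idx 5 -> match: F0=6 F1=4; commitIndex=6
Op 12: F0 acks idx 3 -> match: F0=6 F1=4; commitIndex=6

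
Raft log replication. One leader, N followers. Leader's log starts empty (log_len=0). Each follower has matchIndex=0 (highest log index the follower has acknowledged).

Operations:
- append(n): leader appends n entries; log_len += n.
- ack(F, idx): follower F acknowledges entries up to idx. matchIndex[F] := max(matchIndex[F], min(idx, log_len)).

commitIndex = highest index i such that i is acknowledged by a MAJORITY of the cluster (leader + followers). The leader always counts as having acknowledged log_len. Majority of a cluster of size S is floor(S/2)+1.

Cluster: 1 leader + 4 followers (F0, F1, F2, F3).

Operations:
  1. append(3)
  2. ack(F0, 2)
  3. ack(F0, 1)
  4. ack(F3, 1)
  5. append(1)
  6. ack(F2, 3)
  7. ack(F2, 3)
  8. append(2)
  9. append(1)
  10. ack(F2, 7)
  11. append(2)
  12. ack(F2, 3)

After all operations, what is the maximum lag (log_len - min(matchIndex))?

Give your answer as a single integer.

Op 1: append 3 -> log_len=3
Op 2: F0 acks idx 2 -> match: F0=2 F1=0 F2=0 F3=0; commitIndex=0
Op 3: F0 acks idx 1 -> match: F0=2 F1=0 F2=0 F3=0; commitIndex=0
Op 4: F3 acks idx 1 -> match: F0=2 F1=0 F2=0 F3=1; commitIndex=1
Op 5: append 1 -> log_len=4
Op 6: F2 acks idx 3 -> match: F0=2 F1=0 F2=3 F3=1; commitIndex=2
Op 7: F2 acks idx 3 -> match: F0=2 F1=0 F2=3 F3=1; commitIndex=2
Op 8: append 2 -> log_len=6
Op 9: append 1 -> log_len=7
Op 10: F2 acks idx 7 -> match: F0=2 F1=0 F2=7 F3=1; commitIndex=2
Op 11: append 2 -> log_len=9
Op 12: F2 acks idx 3 -> match: F0=2 F1=0 F2=7 F3=1; commitIndex=2

Answer: 9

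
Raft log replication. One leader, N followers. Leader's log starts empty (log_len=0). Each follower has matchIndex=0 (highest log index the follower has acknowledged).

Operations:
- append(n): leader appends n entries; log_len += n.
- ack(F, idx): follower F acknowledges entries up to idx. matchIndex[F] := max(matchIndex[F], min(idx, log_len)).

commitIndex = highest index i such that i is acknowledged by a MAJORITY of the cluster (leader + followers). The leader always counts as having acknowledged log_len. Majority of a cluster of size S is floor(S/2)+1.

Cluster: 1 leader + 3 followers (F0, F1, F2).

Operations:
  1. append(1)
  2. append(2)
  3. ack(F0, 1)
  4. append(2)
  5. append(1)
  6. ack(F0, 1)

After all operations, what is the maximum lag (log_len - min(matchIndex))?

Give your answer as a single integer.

Op 1: append 1 -> log_len=1
Op 2: append 2 -> log_len=3
Op 3: F0 acks idx 1 -> match: F0=1 F1=0 F2=0; commitIndex=0
Op 4: append 2 -> log_len=5
Op 5: append 1 -> log_len=6
Op 6: F0 acks idx 1 -> match: F0=1 F1=0 F2=0; commitIndex=0

Answer: 6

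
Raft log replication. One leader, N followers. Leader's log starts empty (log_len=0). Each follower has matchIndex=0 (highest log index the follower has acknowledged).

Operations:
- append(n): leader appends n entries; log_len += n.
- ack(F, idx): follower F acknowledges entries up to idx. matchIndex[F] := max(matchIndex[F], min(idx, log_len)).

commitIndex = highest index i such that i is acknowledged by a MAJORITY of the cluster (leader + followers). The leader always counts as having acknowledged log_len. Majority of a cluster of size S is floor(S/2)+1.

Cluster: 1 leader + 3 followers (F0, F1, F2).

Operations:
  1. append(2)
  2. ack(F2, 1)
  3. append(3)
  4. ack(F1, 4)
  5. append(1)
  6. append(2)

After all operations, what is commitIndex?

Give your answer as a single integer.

Answer: 1

Derivation:
Op 1: append 2 -> log_len=2
Op 2: F2 acks idx 1 -> match: F0=0 F1=0 F2=1; commitIndex=0
Op 3: append 3 -> log_len=5
Op 4: F1 acks idx 4 -> match: F0=0 F1=4 F2=1; commitIndex=1
Op 5: append 1 -> log_len=6
Op 6: append 2 -> log_len=8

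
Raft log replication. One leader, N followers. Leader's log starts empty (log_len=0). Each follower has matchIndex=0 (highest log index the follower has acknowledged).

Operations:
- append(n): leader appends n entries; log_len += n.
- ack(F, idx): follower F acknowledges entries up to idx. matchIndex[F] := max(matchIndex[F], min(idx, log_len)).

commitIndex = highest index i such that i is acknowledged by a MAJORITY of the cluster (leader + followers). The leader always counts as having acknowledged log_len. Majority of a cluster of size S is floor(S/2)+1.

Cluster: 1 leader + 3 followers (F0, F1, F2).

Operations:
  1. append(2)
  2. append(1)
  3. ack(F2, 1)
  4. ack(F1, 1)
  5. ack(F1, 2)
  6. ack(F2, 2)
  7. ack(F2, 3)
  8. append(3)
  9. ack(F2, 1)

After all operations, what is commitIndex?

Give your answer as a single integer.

Op 1: append 2 -> log_len=2
Op 2: append 1 -> log_len=3
Op 3: F2 acks idx 1 -> match: F0=0 F1=0 F2=1; commitIndex=0
Op 4: F1 acks idx 1 -> match: F0=0 F1=1 F2=1; commitIndex=1
Op 5: F1 acks idx 2 -> match: F0=0 F1=2 F2=1; commitIndex=1
Op 6: F2 acks idx 2 -> match: F0=0 F1=2 F2=2; commitIndex=2
Op 7: F2 acks idx 3 -> match: F0=0 F1=2 F2=3; commitIndex=2
Op 8: append 3 -> log_len=6
Op 9: F2 acks idx 1 -> match: F0=0 F1=2 F2=3; commitIndex=2

Answer: 2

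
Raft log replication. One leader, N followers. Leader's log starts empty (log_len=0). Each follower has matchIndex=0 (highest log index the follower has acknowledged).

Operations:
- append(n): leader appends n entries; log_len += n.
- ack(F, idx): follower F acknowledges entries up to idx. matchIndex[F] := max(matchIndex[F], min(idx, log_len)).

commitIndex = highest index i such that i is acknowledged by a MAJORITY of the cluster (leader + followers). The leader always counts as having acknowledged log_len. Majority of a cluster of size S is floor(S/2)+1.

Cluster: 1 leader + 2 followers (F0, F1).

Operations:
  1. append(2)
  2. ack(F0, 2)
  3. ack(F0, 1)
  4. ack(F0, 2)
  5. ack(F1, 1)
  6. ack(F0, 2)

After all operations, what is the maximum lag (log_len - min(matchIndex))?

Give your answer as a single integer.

Answer: 1

Derivation:
Op 1: append 2 -> log_len=2
Op 2: F0 acks idx 2 -> match: F0=2 F1=0; commitIndex=2
Op 3: F0 acks idx 1 -> match: F0=2 F1=0; commitIndex=2
Op 4: F0 acks idx 2 -> match: F0=2 F1=0; commitIndex=2
Op 5: F1 acks idx 1 -> match: F0=2 F1=1; commitIndex=2
Op 6: F0 acks idx 2 -> match: F0=2 F1=1; commitIndex=2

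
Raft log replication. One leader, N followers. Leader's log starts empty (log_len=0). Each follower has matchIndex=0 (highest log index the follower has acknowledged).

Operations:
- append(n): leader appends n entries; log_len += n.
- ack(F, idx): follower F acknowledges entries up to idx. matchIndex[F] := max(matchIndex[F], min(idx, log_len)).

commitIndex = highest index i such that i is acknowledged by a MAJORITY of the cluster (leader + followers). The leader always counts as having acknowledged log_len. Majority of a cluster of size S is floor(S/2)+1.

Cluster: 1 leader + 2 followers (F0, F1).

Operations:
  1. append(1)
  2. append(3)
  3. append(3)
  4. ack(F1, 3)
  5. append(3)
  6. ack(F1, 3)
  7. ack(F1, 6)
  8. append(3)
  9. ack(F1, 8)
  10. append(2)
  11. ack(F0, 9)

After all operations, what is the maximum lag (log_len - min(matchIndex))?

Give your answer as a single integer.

Op 1: append 1 -> log_len=1
Op 2: append 3 -> log_len=4
Op 3: append 3 -> log_len=7
Op 4: F1 acks idx 3 -> match: F0=0 F1=3; commitIndex=3
Op 5: append 3 -> log_len=10
Op 6: F1 acks idx 3 -> match: F0=0 F1=3; commitIndex=3
Op 7: F1 acks idx 6 -> match: F0=0 F1=6; commitIndex=6
Op 8: append 3 -> log_len=13
Op 9: F1 acks idx 8 -> match: F0=0 F1=8; commitIndex=8
Op 10: append 2 -> log_len=15
Op 11: F0 acks idx 9 -> match: F0=9 F1=8; commitIndex=9

Answer: 7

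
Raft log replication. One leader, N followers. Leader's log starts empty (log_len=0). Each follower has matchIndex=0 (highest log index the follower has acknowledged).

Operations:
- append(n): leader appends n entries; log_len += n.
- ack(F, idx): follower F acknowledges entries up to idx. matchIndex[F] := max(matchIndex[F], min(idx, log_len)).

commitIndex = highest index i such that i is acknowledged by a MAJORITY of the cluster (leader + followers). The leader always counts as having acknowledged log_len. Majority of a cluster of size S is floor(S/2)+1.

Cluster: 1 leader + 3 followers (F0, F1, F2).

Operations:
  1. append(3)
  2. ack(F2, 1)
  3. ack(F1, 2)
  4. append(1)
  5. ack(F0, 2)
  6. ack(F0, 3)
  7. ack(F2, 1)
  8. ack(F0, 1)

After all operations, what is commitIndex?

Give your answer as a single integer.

Op 1: append 3 -> log_len=3
Op 2: F2 acks idx 1 -> match: F0=0 F1=0 F2=1; commitIndex=0
Op 3: F1 acks idx 2 -> match: F0=0 F1=2 F2=1; commitIndex=1
Op 4: append 1 -> log_len=4
Op 5: F0 acks idx 2 -> match: F0=2 F1=2 F2=1; commitIndex=2
Op 6: F0 acks idx 3 -> match: F0=3 F1=2 F2=1; commitIndex=2
Op 7: F2 acks idx 1 -> match: F0=3 F1=2 F2=1; commitIndex=2
Op 8: F0 acks idx 1 -> match: F0=3 F1=2 F2=1; commitIndex=2

Answer: 2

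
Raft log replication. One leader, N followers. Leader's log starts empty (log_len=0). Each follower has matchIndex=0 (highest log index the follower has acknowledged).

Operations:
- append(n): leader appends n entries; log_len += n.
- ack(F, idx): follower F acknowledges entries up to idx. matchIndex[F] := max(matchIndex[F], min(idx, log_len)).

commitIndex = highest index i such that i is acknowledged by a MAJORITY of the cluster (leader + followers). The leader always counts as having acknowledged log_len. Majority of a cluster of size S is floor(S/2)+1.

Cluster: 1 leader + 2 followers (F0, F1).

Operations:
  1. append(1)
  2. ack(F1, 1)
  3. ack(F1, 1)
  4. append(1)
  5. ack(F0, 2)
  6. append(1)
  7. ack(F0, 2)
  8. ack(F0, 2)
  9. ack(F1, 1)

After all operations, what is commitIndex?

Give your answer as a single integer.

Answer: 2

Derivation:
Op 1: append 1 -> log_len=1
Op 2: F1 acks idx 1 -> match: F0=0 F1=1; commitIndex=1
Op 3: F1 acks idx 1 -> match: F0=0 F1=1; commitIndex=1
Op 4: append 1 -> log_len=2
Op 5: F0 acks idx 2 -> match: F0=2 F1=1; commitIndex=2
Op 6: append 1 -> log_len=3
Op 7: F0 acks idx 2 -> match: F0=2 F1=1; commitIndex=2
Op 8: F0 acks idx 2 -> match: F0=2 F1=1; commitIndex=2
Op 9: F1 acks idx 1 -> match: F0=2 F1=1; commitIndex=2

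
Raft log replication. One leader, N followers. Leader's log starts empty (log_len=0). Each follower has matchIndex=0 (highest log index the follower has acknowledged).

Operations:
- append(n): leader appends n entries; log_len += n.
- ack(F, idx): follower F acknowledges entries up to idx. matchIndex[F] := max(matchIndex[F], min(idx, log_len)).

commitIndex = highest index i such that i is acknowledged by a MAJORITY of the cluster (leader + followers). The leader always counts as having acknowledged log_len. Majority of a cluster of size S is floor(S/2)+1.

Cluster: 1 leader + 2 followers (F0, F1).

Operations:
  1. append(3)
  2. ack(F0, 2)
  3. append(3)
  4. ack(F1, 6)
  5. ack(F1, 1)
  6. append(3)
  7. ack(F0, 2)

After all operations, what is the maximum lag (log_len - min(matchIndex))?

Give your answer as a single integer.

Op 1: append 3 -> log_len=3
Op 2: F0 acks idx 2 -> match: F0=2 F1=0; commitIndex=2
Op 3: append 3 -> log_len=6
Op 4: F1 acks idx 6 -> match: F0=2 F1=6; commitIndex=6
Op 5: F1 acks idx 1 -> match: F0=2 F1=6; commitIndex=6
Op 6: append 3 -> log_len=9
Op 7: F0 acks idx 2 -> match: F0=2 F1=6; commitIndex=6

Answer: 7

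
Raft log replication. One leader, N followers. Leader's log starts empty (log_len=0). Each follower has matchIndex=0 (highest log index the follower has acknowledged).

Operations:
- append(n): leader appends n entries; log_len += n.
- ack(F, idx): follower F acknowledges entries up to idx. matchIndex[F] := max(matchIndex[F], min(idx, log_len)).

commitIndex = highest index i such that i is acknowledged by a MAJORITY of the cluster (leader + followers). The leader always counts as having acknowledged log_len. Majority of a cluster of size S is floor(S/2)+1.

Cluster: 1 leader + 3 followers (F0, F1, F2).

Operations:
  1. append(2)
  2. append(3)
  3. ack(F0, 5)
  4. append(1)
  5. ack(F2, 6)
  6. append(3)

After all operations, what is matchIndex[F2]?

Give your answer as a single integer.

Answer: 6

Derivation:
Op 1: append 2 -> log_len=2
Op 2: append 3 -> log_len=5
Op 3: F0 acks idx 5 -> match: F0=5 F1=0 F2=0; commitIndex=0
Op 4: append 1 -> log_len=6
Op 5: F2 acks idx 6 -> match: F0=5 F1=0 F2=6; commitIndex=5
Op 6: append 3 -> log_len=9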